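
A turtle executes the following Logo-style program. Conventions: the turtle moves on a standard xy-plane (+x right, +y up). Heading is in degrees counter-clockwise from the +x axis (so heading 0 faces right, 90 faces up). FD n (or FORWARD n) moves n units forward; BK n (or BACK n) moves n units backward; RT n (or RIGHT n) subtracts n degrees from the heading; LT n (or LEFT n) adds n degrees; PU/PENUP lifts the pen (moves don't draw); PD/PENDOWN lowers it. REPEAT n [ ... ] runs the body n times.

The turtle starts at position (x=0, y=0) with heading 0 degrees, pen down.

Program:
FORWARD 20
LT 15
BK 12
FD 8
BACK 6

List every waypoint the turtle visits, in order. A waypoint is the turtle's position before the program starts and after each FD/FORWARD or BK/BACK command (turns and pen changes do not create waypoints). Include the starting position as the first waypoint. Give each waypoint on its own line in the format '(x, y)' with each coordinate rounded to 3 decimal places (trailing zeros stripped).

Executing turtle program step by step:
Start: pos=(0,0), heading=0, pen down
FD 20: (0,0) -> (20,0) [heading=0, draw]
LT 15: heading 0 -> 15
BK 12: (20,0) -> (8.409,-3.106) [heading=15, draw]
FD 8: (8.409,-3.106) -> (16.136,-1.035) [heading=15, draw]
BK 6: (16.136,-1.035) -> (10.341,-2.588) [heading=15, draw]
Final: pos=(10.341,-2.588), heading=15, 4 segment(s) drawn
Waypoints (5 total):
(0, 0)
(20, 0)
(8.409, -3.106)
(16.136, -1.035)
(10.341, -2.588)

Answer: (0, 0)
(20, 0)
(8.409, -3.106)
(16.136, -1.035)
(10.341, -2.588)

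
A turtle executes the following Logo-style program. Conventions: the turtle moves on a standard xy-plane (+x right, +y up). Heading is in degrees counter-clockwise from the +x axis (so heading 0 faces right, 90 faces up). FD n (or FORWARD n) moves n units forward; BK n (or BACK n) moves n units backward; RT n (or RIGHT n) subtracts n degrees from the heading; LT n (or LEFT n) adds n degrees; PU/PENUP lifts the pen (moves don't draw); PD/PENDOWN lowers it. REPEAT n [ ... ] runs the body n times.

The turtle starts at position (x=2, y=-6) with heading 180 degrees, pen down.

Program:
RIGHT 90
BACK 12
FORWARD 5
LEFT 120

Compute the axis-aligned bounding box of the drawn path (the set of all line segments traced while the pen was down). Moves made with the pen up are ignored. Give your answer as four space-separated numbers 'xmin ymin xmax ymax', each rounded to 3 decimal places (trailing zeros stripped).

Executing turtle program step by step:
Start: pos=(2,-6), heading=180, pen down
RT 90: heading 180 -> 90
BK 12: (2,-6) -> (2,-18) [heading=90, draw]
FD 5: (2,-18) -> (2,-13) [heading=90, draw]
LT 120: heading 90 -> 210
Final: pos=(2,-13), heading=210, 2 segment(s) drawn

Segment endpoints: x in {2, 2, 2}, y in {-18, -13, -6}
xmin=2, ymin=-18, xmax=2, ymax=-6

Answer: 2 -18 2 -6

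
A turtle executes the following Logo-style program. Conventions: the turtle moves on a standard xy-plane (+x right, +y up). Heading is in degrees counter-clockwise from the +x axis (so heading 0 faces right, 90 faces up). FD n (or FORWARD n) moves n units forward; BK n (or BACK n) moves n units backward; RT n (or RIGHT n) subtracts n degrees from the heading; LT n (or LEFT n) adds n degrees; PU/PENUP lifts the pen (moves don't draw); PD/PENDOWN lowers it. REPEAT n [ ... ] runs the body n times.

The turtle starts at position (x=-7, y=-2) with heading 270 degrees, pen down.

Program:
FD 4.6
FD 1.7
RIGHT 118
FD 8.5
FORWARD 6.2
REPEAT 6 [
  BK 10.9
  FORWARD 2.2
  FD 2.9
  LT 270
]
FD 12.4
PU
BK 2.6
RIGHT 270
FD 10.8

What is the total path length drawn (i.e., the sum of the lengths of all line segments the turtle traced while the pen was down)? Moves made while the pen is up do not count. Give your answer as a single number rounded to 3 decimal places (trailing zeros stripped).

Answer: 129.4

Derivation:
Executing turtle program step by step:
Start: pos=(-7,-2), heading=270, pen down
FD 4.6: (-7,-2) -> (-7,-6.6) [heading=270, draw]
FD 1.7: (-7,-6.6) -> (-7,-8.3) [heading=270, draw]
RT 118: heading 270 -> 152
FD 8.5: (-7,-8.3) -> (-14.505,-4.309) [heading=152, draw]
FD 6.2: (-14.505,-4.309) -> (-19.979,-1.399) [heading=152, draw]
REPEAT 6 [
  -- iteration 1/6 --
  BK 10.9: (-19.979,-1.399) -> (-10.355,-6.516) [heading=152, draw]
  FD 2.2: (-10.355,-6.516) -> (-12.298,-5.483) [heading=152, draw]
  FD 2.9: (-12.298,-5.483) -> (-14.858,-4.122) [heading=152, draw]
  LT 270: heading 152 -> 62
  -- iteration 2/6 --
  BK 10.9: (-14.858,-4.122) -> (-19.975,-13.746) [heading=62, draw]
  FD 2.2: (-19.975,-13.746) -> (-18.943,-11.803) [heading=62, draw]
  FD 2.9: (-18.943,-11.803) -> (-17.581,-9.243) [heading=62, draw]
  LT 270: heading 62 -> 332
  -- iteration 3/6 --
  BK 10.9: (-17.581,-9.243) -> (-27.205,-4.126) [heading=332, draw]
  FD 2.2: (-27.205,-4.126) -> (-25.263,-5.158) [heading=332, draw]
  FD 2.9: (-25.263,-5.158) -> (-22.702,-6.52) [heading=332, draw]
  LT 270: heading 332 -> 242
  -- iteration 4/6 --
  BK 10.9: (-22.702,-6.52) -> (-17.585,3.104) [heading=242, draw]
  FD 2.2: (-17.585,3.104) -> (-18.618,1.162) [heading=242, draw]
  FD 2.9: (-18.618,1.162) -> (-19.979,-1.399) [heading=242, draw]
  LT 270: heading 242 -> 152
  -- iteration 5/6 --
  BK 10.9: (-19.979,-1.399) -> (-10.355,-6.516) [heading=152, draw]
  FD 2.2: (-10.355,-6.516) -> (-12.298,-5.483) [heading=152, draw]
  FD 2.9: (-12.298,-5.483) -> (-14.858,-4.122) [heading=152, draw]
  LT 270: heading 152 -> 62
  -- iteration 6/6 --
  BK 10.9: (-14.858,-4.122) -> (-19.975,-13.746) [heading=62, draw]
  FD 2.2: (-19.975,-13.746) -> (-18.943,-11.803) [heading=62, draw]
  FD 2.9: (-18.943,-11.803) -> (-17.581,-9.243) [heading=62, draw]
  LT 270: heading 62 -> 332
]
FD 12.4: (-17.581,-9.243) -> (-6.633,-15.064) [heading=332, draw]
PU: pen up
BK 2.6: (-6.633,-15.064) -> (-8.928,-13.844) [heading=332, move]
RT 270: heading 332 -> 62
FD 10.8: (-8.928,-13.844) -> (-3.858,-4.308) [heading=62, move]
Final: pos=(-3.858,-4.308), heading=62, 23 segment(s) drawn

Segment lengths:
  seg 1: (-7,-2) -> (-7,-6.6), length = 4.6
  seg 2: (-7,-6.6) -> (-7,-8.3), length = 1.7
  seg 3: (-7,-8.3) -> (-14.505,-4.309), length = 8.5
  seg 4: (-14.505,-4.309) -> (-19.979,-1.399), length = 6.2
  seg 5: (-19.979,-1.399) -> (-10.355,-6.516), length = 10.9
  seg 6: (-10.355,-6.516) -> (-12.298,-5.483), length = 2.2
  seg 7: (-12.298,-5.483) -> (-14.858,-4.122), length = 2.9
  seg 8: (-14.858,-4.122) -> (-19.975,-13.746), length = 10.9
  seg 9: (-19.975,-13.746) -> (-18.943,-11.803), length = 2.2
  seg 10: (-18.943,-11.803) -> (-17.581,-9.243), length = 2.9
  seg 11: (-17.581,-9.243) -> (-27.205,-4.126), length = 10.9
  seg 12: (-27.205,-4.126) -> (-25.263,-5.158), length = 2.2
  seg 13: (-25.263,-5.158) -> (-22.702,-6.52), length = 2.9
  seg 14: (-22.702,-6.52) -> (-17.585,3.104), length = 10.9
  seg 15: (-17.585,3.104) -> (-18.618,1.162), length = 2.2
  seg 16: (-18.618,1.162) -> (-19.979,-1.399), length = 2.9
  seg 17: (-19.979,-1.399) -> (-10.355,-6.516), length = 10.9
  seg 18: (-10.355,-6.516) -> (-12.298,-5.483), length = 2.2
  seg 19: (-12.298,-5.483) -> (-14.858,-4.122), length = 2.9
  seg 20: (-14.858,-4.122) -> (-19.975,-13.746), length = 10.9
  seg 21: (-19.975,-13.746) -> (-18.943,-11.803), length = 2.2
  seg 22: (-18.943,-11.803) -> (-17.581,-9.243), length = 2.9
  seg 23: (-17.581,-9.243) -> (-6.633,-15.064), length = 12.4
Total = 129.4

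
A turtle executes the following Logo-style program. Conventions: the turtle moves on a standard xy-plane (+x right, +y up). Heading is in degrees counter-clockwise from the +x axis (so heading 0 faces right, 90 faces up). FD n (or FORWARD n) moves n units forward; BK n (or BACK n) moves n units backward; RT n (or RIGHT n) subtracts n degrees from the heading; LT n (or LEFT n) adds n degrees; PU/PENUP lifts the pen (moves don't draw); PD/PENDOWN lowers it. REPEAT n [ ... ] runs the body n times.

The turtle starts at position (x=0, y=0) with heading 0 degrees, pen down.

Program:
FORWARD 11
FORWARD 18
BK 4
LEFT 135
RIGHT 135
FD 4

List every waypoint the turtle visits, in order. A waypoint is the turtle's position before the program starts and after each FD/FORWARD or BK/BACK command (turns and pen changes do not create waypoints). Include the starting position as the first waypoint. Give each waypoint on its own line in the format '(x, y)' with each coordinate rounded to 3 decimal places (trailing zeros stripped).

Answer: (0, 0)
(11, 0)
(29, 0)
(25, 0)
(29, 0)

Derivation:
Executing turtle program step by step:
Start: pos=(0,0), heading=0, pen down
FD 11: (0,0) -> (11,0) [heading=0, draw]
FD 18: (11,0) -> (29,0) [heading=0, draw]
BK 4: (29,0) -> (25,0) [heading=0, draw]
LT 135: heading 0 -> 135
RT 135: heading 135 -> 0
FD 4: (25,0) -> (29,0) [heading=0, draw]
Final: pos=(29,0), heading=0, 4 segment(s) drawn
Waypoints (5 total):
(0, 0)
(11, 0)
(29, 0)
(25, 0)
(29, 0)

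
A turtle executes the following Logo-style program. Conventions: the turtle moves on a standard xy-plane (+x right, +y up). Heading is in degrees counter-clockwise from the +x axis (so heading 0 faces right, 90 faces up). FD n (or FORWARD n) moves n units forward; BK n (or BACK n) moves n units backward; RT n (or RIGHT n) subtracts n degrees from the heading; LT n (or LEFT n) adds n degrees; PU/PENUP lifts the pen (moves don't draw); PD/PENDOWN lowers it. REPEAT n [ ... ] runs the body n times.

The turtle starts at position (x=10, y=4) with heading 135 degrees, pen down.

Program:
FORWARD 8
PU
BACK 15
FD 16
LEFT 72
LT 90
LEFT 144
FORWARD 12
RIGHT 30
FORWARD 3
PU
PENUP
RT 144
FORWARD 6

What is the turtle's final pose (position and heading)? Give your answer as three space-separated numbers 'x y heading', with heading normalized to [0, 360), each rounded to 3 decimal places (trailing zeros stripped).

Executing turtle program step by step:
Start: pos=(10,4), heading=135, pen down
FD 8: (10,4) -> (4.343,9.657) [heading=135, draw]
PU: pen up
BK 15: (4.343,9.657) -> (14.95,-0.95) [heading=135, move]
FD 16: (14.95,-0.95) -> (3.636,10.364) [heading=135, move]
LT 72: heading 135 -> 207
LT 90: heading 207 -> 297
LT 144: heading 297 -> 81
FD 12: (3.636,10.364) -> (5.513,22.216) [heading=81, move]
RT 30: heading 81 -> 51
FD 3: (5.513,22.216) -> (7.401,24.548) [heading=51, move]
PU: pen up
PU: pen up
RT 144: heading 51 -> 267
FD 6: (7.401,24.548) -> (7.087,18.556) [heading=267, move]
Final: pos=(7.087,18.556), heading=267, 1 segment(s) drawn

Answer: 7.087 18.556 267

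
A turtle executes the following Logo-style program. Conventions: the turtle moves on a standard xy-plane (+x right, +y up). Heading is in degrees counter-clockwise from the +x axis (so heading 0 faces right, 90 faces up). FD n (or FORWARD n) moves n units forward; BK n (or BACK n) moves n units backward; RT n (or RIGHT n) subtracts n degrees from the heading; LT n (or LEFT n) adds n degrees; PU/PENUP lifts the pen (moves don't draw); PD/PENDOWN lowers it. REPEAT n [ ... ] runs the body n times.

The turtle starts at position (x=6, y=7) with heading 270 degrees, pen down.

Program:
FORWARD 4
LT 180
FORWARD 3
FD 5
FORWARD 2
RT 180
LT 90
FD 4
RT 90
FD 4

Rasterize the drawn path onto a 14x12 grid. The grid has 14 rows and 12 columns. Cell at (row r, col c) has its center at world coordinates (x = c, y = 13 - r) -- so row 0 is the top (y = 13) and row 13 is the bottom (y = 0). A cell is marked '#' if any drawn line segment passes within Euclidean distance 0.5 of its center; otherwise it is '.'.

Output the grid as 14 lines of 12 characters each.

Answer: ......#####.
......#...#.
......#...#.
......#...#.
......#...#.
......#.....
......#.....
......#.....
......#.....
......#.....
......#.....
............
............
............

Derivation:
Segment 0: (6,7) -> (6,3)
Segment 1: (6,3) -> (6,6)
Segment 2: (6,6) -> (6,11)
Segment 3: (6,11) -> (6,13)
Segment 4: (6,13) -> (10,13)
Segment 5: (10,13) -> (10,9)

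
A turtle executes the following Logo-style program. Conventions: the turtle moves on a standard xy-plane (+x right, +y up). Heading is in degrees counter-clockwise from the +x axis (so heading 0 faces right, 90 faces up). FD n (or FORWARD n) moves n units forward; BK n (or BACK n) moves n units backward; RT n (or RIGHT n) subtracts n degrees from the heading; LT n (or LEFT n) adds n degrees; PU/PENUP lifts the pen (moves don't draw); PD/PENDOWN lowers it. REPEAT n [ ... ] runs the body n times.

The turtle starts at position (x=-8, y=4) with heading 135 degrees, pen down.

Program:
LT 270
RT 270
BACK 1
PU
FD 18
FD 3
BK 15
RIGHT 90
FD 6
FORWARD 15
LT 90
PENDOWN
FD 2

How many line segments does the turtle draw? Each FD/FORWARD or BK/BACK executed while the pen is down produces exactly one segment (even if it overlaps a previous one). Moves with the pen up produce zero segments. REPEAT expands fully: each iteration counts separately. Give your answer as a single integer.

Executing turtle program step by step:
Start: pos=(-8,4), heading=135, pen down
LT 270: heading 135 -> 45
RT 270: heading 45 -> 135
BK 1: (-8,4) -> (-7.293,3.293) [heading=135, draw]
PU: pen up
FD 18: (-7.293,3.293) -> (-20.021,16.021) [heading=135, move]
FD 3: (-20.021,16.021) -> (-22.142,18.142) [heading=135, move]
BK 15: (-22.142,18.142) -> (-11.536,7.536) [heading=135, move]
RT 90: heading 135 -> 45
FD 6: (-11.536,7.536) -> (-7.293,11.778) [heading=45, move]
FD 15: (-7.293,11.778) -> (3.314,22.385) [heading=45, move]
LT 90: heading 45 -> 135
PD: pen down
FD 2: (3.314,22.385) -> (1.899,23.799) [heading=135, draw]
Final: pos=(1.899,23.799), heading=135, 2 segment(s) drawn
Segments drawn: 2

Answer: 2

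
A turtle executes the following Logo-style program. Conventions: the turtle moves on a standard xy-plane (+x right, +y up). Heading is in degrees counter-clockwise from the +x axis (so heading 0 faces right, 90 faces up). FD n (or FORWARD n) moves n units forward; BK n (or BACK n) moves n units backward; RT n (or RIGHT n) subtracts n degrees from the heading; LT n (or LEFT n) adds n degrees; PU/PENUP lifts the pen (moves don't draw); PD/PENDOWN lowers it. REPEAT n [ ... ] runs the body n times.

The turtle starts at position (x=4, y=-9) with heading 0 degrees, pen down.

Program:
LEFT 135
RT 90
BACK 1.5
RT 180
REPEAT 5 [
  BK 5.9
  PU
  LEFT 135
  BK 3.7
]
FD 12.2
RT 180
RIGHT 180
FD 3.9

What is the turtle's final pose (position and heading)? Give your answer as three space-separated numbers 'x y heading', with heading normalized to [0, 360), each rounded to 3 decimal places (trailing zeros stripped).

Answer: -14.889 -9.865 180

Derivation:
Executing turtle program step by step:
Start: pos=(4,-9), heading=0, pen down
LT 135: heading 0 -> 135
RT 90: heading 135 -> 45
BK 1.5: (4,-9) -> (2.939,-10.061) [heading=45, draw]
RT 180: heading 45 -> 225
REPEAT 5 [
  -- iteration 1/5 --
  BK 5.9: (2.939,-10.061) -> (7.111,-5.889) [heading=225, draw]
  PU: pen up
  LT 135: heading 225 -> 0
  BK 3.7: (7.111,-5.889) -> (3.411,-5.889) [heading=0, move]
  -- iteration 2/5 --
  BK 5.9: (3.411,-5.889) -> (-2.489,-5.889) [heading=0, move]
  PU: pen up
  LT 135: heading 0 -> 135
  BK 3.7: (-2.489,-5.889) -> (0.128,-8.505) [heading=135, move]
  -- iteration 3/5 --
  BK 5.9: (0.128,-8.505) -> (4.299,-12.677) [heading=135, move]
  PU: pen up
  LT 135: heading 135 -> 270
  BK 3.7: (4.299,-12.677) -> (4.299,-8.977) [heading=270, move]
  -- iteration 4/5 --
  BK 5.9: (4.299,-8.977) -> (4.299,-3.077) [heading=270, move]
  PU: pen up
  LT 135: heading 270 -> 45
  BK 3.7: (4.299,-3.077) -> (1.683,-5.693) [heading=45, move]
  -- iteration 5/5 --
  BK 5.9: (1.683,-5.693) -> (-2.489,-9.865) [heading=45, move]
  PU: pen up
  LT 135: heading 45 -> 180
  BK 3.7: (-2.489,-9.865) -> (1.211,-9.865) [heading=180, move]
]
FD 12.2: (1.211,-9.865) -> (-10.989,-9.865) [heading=180, move]
RT 180: heading 180 -> 0
RT 180: heading 0 -> 180
FD 3.9: (-10.989,-9.865) -> (-14.889,-9.865) [heading=180, move]
Final: pos=(-14.889,-9.865), heading=180, 2 segment(s) drawn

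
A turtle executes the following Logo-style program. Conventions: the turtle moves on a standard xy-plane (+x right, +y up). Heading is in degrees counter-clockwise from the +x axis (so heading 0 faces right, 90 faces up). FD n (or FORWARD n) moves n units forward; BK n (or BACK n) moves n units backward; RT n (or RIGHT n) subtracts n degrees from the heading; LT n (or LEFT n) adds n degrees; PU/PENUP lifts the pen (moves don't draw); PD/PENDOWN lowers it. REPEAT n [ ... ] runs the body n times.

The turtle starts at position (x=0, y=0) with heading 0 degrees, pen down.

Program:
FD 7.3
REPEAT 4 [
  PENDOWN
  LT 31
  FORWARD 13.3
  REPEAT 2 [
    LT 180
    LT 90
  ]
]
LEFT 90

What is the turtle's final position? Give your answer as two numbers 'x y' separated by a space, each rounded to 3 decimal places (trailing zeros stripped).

Answer: 19.198 -2.638

Derivation:
Executing turtle program step by step:
Start: pos=(0,0), heading=0, pen down
FD 7.3: (0,0) -> (7.3,0) [heading=0, draw]
REPEAT 4 [
  -- iteration 1/4 --
  PD: pen down
  LT 31: heading 0 -> 31
  FD 13.3: (7.3,0) -> (18.7,6.85) [heading=31, draw]
  REPEAT 2 [
    -- iteration 1/2 --
    LT 180: heading 31 -> 211
    LT 90: heading 211 -> 301
    -- iteration 2/2 --
    LT 180: heading 301 -> 121
    LT 90: heading 121 -> 211
  ]
  -- iteration 2/4 --
  PD: pen down
  LT 31: heading 211 -> 242
  FD 13.3: (18.7,6.85) -> (12.456,-4.893) [heading=242, draw]
  REPEAT 2 [
    -- iteration 1/2 --
    LT 180: heading 242 -> 62
    LT 90: heading 62 -> 152
    -- iteration 2/2 --
    LT 180: heading 152 -> 332
    LT 90: heading 332 -> 62
  ]
  -- iteration 3/4 --
  PD: pen down
  LT 31: heading 62 -> 93
  FD 13.3: (12.456,-4.893) -> (11.76,8.389) [heading=93, draw]
  REPEAT 2 [
    -- iteration 1/2 --
    LT 180: heading 93 -> 273
    LT 90: heading 273 -> 3
    -- iteration 2/2 --
    LT 180: heading 3 -> 183
    LT 90: heading 183 -> 273
  ]
  -- iteration 4/4 --
  PD: pen down
  LT 31: heading 273 -> 304
  FD 13.3: (11.76,8.389) -> (19.198,-2.638) [heading=304, draw]
  REPEAT 2 [
    -- iteration 1/2 --
    LT 180: heading 304 -> 124
    LT 90: heading 124 -> 214
    -- iteration 2/2 --
    LT 180: heading 214 -> 34
    LT 90: heading 34 -> 124
  ]
]
LT 90: heading 124 -> 214
Final: pos=(19.198,-2.638), heading=214, 5 segment(s) drawn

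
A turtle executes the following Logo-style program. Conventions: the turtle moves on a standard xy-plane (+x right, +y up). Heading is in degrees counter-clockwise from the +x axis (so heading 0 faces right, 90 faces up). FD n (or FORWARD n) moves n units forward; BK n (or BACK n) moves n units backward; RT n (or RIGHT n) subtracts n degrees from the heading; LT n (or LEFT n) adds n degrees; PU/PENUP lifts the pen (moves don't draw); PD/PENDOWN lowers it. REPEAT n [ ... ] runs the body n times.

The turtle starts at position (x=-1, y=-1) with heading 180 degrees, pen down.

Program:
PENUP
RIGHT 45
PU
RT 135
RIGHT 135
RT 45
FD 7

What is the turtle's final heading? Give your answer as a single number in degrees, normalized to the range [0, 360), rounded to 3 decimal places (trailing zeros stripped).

Answer: 180

Derivation:
Executing turtle program step by step:
Start: pos=(-1,-1), heading=180, pen down
PU: pen up
RT 45: heading 180 -> 135
PU: pen up
RT 135: heading 135 -> 0
RT 135: heading 0 -> 225
RT 45: heading 225 -> 180
FD 7: (-1,-1) -> (-8,-1) [heading=180, move]
Final: pos=(-8,-1), heading=180, 0 segment(s) drawn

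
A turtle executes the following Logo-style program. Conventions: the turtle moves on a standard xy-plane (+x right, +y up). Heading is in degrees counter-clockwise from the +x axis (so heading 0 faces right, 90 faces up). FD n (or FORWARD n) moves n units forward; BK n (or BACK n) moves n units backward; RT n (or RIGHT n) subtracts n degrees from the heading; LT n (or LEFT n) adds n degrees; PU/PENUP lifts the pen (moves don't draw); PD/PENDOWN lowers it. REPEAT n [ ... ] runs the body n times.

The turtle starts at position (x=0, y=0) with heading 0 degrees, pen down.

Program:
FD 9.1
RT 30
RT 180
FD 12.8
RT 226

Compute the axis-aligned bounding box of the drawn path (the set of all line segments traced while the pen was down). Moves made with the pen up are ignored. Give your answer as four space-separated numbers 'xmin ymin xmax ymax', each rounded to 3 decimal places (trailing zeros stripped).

Answer: -1.985 0 9.1 6.4

Derivation:
Executing turtle program step by step:
Start: pos=(0,0), heading=0, pen down
FD 9.1: (0,0) -> (9.1,0) [heading=0, draw]
RT 30: heading 0 -> 330
RT 180: heading 330 -> 150
FD 12.8: (9.1,0) -> (-1.985,6.4) [heading=150, draw]
RT 226: heading 150 -> 284
Final: pos=(-1.985,6.4), heading=284, 2 segment(s) drawn

Segment endpoints: x in {-1.985, 0, 9.1}, y in {0, 6.4}
xmin=-1.985, ymin=0, xmax=9.1, ymax=6.4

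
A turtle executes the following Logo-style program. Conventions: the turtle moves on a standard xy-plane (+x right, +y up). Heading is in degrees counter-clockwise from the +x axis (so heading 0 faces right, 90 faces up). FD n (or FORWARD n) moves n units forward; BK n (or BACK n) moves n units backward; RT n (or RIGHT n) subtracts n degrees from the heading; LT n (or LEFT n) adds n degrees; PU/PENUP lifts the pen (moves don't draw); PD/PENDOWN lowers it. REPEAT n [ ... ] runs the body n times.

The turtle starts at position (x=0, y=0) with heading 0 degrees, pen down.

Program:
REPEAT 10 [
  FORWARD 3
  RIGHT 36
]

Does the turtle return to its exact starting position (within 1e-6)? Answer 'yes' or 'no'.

Answer: yes

Derivation:
Executing turtle program step by step:
Start: pos=(0,0), heading=0, pen down
REPEAT 10 [
  -- iteration 1/10 --
  FD 3: (0,0) -> (3,0) [heading=0, draw]
  RT 36: heading 0 -> 324
  -- iteration 2/10 --
  FD 3: (3,0) -> (5.427,-1.763) [heading=324, draw]
  RT 36: heading 324 -> 288
  -- iteration 3/10 --
  FD 3: (5.427,-1.763) -> (6.354,-4.617) [heading=288, draw]
  RT 36: heading 288 -> 252
  -- iteration 4/10 --
  FD 3: (6.354,-4.617) -> (5.427,-7.47) [heading=252, draw]
  RT 36: heading 252 -> 216
  -- iteration 5/10 --
  FD 3: (5.427,-7.47) -> (3,-9.233) [heading=216, draw]
  RT 36: heading 216 -> 180
  -- iteration 6/10 --
  FD 3: (3,-9.233) -> (0,-9.233) [heading=180, draw]
  RT 36: heading 180 -> 144
  -- iteration 7/10 --
  FD 3: (0,-9.233) -> (-2.427,-7.47) [heading=144, draw]
  RT 36: heading 144 -> 108
  -- iteration 8/10 --
  FD 3: (-2.427,-7.47) -> (-3.354,-4.617) [heading=108, draw]
  RT 36: heading 108 -> 72
  -- iteration 9/10 --
  FD 3: (-3.354,-4.617) -> (-2.427,-1.763) [heading=72, draw]
  RT 36: heading 72 -> 36
  -- iteration 10/10 --
  FD 3: (-2.427,-1.763) -> (0,0) [heading=36, draw]
  RT 36: heading 36 -> 0
]
Final: pos=(0,0), heading=0, 10 segment(s) drawn

Start position: (0, 0)
Final position: (0, 0)
Distance = 0; < 1e-6 -> CLOSED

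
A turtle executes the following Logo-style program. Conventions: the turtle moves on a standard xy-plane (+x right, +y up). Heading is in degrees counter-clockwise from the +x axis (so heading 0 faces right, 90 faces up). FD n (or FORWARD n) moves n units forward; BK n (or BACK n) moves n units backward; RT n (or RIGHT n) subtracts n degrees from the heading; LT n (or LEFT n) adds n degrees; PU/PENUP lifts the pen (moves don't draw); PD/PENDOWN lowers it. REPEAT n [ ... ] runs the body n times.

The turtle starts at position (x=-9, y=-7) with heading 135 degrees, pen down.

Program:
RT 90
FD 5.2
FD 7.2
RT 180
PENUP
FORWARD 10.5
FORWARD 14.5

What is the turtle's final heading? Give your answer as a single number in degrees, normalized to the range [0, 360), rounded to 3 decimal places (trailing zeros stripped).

Answer: 225

Derivation:
Executing turtle program step by step:
Start: pos=(-9,-7), heading=135, pen down
RT 90: heading 135 -> 45
FD 5.2: (-9,-7) -> (-5.323,-3.323) [heading=45, draw]
FD 7.2: (-5.323,-3.323) -> (-0.232,1.768) [heading=45, draw]
RT 180: heading 45 -> 225
PU: pen up
FD 10.5: (-0.232,1.768) -> (-7.656,-5.656) [heading=225, move]
FD 14.5: (-7.656,-5.656) -> (-17.91,-15.91) [heading=225, move]
Final: pos=(-17.91,-15.91), heading=225, 2 segment(s) drawn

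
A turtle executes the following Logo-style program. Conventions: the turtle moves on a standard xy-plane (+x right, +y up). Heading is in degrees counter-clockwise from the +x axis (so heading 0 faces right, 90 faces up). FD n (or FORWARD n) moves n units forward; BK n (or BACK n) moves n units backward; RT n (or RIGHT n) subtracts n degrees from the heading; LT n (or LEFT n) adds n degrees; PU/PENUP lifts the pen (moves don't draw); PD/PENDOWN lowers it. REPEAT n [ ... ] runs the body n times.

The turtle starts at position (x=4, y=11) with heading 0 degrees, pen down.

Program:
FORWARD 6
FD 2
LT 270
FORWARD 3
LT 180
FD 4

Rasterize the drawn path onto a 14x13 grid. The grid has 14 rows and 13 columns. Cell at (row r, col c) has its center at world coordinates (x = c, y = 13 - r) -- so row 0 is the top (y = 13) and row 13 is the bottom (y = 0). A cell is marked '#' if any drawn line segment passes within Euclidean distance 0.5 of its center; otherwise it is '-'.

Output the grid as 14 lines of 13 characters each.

Answer: -------------
------------#
----#########
------------#
------------#
------------#
-------------
-------------
-------------
-------------
-------------
-------------
-------------
-------------

Derivation:
Segment 0: (4,11) -> (10,11)
Segment 1: (10,11) -> (12,11)
Segment 2: (12,11) -> (12,8)
Segment 3: (12,8) -> (12,12)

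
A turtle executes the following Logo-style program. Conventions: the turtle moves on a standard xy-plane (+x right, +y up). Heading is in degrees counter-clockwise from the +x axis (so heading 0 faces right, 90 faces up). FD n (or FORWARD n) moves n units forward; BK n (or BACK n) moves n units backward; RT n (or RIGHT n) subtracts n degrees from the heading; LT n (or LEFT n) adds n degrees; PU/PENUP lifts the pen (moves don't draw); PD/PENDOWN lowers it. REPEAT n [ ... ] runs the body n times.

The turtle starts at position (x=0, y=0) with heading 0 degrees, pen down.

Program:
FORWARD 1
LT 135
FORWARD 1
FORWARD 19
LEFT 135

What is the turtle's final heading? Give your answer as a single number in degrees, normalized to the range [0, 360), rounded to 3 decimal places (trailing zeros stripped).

Executing turtle program step by step:
Start: pos=(0,0), heading=0, pen down
FD 1: (0,0) -> (1,0) [heading=0, draw]
LT 135: heading 0 -> 135
FD 1: (1,0) -> (0.293,0.707) [heading=135, draw]
FD 19: (0.293,0.707) -> (-13.142,14.142) [heading=135, draw]
LT 135: heading 135 -> 270
Final: pos=(-13.142,14.142), heading=270, 3 segment(s) drawn

Answer: 270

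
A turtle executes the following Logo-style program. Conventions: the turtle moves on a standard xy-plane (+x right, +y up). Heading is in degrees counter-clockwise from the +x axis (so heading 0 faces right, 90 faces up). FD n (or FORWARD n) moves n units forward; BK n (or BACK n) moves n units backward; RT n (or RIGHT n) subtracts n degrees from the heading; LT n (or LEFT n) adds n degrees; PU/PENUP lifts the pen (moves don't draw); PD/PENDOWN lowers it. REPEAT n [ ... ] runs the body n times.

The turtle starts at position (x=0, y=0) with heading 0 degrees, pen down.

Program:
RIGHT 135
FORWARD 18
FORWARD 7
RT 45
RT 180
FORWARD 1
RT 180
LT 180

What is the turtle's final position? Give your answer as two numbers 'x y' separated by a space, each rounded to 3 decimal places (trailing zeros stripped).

Answer: -16.678 -17.678

Derivation:
Executing turtle program step by step:
Start: pos=(0,0), heading=0, pen down
RT 135: heading 0 -> 225
FD 18: (0,0) -> (-12.728,-12.728) [heading=225, draw]
FD 7: (-12.728,-12.728) -> (-17.678,-17.678) [heading=225, draw]
RT 45: heading 225 -> 180
RT 180: heading 180 -> 0
FD 1: (-17.678,-17.678) -> (-16.678,-17.678) [heading=0, draw]
RT 180: heading 0 -> 180
LT 180: heading 180 -> 0
Final: pos=(-16.678,-17.678), heading=0, 3 segment(s) drawn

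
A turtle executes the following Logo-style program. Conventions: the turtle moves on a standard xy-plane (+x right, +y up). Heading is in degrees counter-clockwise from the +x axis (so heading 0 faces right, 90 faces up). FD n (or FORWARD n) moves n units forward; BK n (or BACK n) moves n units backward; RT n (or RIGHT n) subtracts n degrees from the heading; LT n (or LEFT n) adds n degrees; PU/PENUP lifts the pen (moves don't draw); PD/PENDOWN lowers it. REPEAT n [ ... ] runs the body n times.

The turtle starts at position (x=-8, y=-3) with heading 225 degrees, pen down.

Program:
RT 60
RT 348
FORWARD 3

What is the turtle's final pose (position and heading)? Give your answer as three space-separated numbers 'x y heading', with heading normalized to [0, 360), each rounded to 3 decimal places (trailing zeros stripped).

Executing turtle program step by step:
Start: pos=(-8,-3), heading=225, pen down
RT 60: heading 225 -> 165
RT 348: heading 165 -> 177
FD 3: (-8,-3) -> (-10.996,-2.843) [heading=177, draw]
Final: pos=(-10.996,-2.843), heading=177, 1 segment(s) drawn

Answer: -10.996 -2.843 177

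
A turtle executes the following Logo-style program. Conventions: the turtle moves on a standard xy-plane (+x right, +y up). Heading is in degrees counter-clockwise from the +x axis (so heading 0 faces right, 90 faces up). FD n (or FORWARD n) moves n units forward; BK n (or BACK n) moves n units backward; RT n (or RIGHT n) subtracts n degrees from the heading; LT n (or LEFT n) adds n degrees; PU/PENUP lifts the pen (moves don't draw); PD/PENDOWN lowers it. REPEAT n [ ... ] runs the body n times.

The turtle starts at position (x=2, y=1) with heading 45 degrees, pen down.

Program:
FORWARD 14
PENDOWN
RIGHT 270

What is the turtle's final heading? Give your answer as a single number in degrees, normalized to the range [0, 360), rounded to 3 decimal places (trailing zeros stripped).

Executing turtle program step by step:
Start: pos=(2,1), heading=45, pen down
FD 14: (2,1) -> (11.899,10.899) [heading=45, draw]
PD: pen down
RT 270: heading 45 -> 135
Final: pos=(11.899,10.899), heading=135, 1 segment(s) drawn

Answer: 135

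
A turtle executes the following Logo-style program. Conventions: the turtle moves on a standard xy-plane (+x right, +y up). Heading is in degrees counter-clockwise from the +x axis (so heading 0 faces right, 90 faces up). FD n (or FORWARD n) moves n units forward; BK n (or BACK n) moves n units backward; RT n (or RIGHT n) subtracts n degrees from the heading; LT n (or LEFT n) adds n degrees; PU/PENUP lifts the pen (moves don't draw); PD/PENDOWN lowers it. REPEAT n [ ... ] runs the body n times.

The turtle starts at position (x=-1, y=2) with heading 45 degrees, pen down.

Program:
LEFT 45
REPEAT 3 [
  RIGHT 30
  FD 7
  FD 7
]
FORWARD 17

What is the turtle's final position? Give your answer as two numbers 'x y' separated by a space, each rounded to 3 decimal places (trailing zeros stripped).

Answer: 49.124 21.124

Derivation:
Executing turtle program step by step:
Start: pos=(-1,2), heading=45, pen down
LT 45: heading 45 -> 90
REPEAT 3 [
  -- iteration 1/3 --
  RT 30: heading 90 -> 60
  FD 7: (-1,2) -> (2.5,8.062) [heading=60, draw]
  FD 7: (2.5,8.062) -> (6,14.124) [heading=60, draw]
  -- iteration 2/3 --
  RT 30: heading 60 -> 30
  FD 7: (6,14.124) -> (12.062,17.624) [heading=30, draw]
  FD 7: (12.062,17.624) -> (18.124,21.124) [heading=30, draw]
  -- iteration 3/3 --
  RT 30: heading 30 -> 0
  FD 7: (18.124,21.124) -> (25.124,21.124) [heading=0, draw]
  FD 7: (25.124,21.124) -> (32.124,21.124) [heading=0, draw]
]
FD 17: (32.124,21.124) -> (49.124,21.124) [heading=0, draw]
Final: pos=(49.124,21.124), heading=0, 7 segment(s) drawn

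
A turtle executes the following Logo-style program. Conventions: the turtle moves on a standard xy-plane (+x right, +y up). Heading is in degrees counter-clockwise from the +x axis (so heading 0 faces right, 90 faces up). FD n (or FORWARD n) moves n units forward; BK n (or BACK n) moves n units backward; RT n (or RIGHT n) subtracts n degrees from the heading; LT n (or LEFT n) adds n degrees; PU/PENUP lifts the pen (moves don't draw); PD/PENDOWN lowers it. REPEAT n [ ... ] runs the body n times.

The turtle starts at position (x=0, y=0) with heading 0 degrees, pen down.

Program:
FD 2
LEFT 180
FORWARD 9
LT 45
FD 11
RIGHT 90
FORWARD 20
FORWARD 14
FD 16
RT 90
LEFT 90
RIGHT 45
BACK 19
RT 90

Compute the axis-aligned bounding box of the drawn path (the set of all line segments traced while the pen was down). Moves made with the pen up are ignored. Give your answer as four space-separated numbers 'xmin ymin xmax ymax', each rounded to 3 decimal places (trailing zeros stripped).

Executing turtle program step by step:
Start: pos=(0,0), heading=0, pen down
FD 2: (0,0) -> (2,0) [heading=0, draw]
LT 180: heading 0 -> 180
FD 9: (2,0) -> (-7,0) [heading=180, draw]
LT 45: heading 180 -> 225
FD 11: (-7,0) -> (-14.778,-7.778) [heading=225, draw]
RT 90: heading 225 -> 135
FD 20: (-14.778,-7.778) -> (-28.92,6.364) [heading=135, draw]
FD 14: (-28.92,6.364) -> (-38.82,16.263) [heading=135, draw]
FD 16: (-38.82,16.263) -> (-50.134,27.577) [heading=135, draw]
RT 90: heading 135 -> 45
LT 90: heading 45 -> 135
RT 45: heading 135 -> 90
BK 19: (-50.134,27.577) -> (-50.134,8.577) [heading=90, draw]
RT 90: heading 90 -> 0
Final: pos=(-50.134,8.577), heading=0, 7 segment(s) drawn

Segment endpoints: x in {-50.134, -38.82, -28.92, -14.778, -7, 0, 2}, y in {-7.778, 0, 0, 6.364, 8.577, 16.263, 27.577}
xmin=-50.134, ymin=-7.778, xmax=2, ymax=27.577

Answer: -50.134 -7.778 2 27.577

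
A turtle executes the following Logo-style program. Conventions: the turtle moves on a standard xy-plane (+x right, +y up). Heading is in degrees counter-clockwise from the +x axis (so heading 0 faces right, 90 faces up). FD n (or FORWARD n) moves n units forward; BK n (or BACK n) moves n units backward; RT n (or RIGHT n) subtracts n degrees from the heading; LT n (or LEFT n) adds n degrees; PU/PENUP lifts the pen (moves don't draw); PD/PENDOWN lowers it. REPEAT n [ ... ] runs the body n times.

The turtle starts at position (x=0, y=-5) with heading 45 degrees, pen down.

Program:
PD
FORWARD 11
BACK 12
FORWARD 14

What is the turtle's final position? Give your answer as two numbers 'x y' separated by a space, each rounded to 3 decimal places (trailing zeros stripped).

Answer: 9.192 4.192

Derivation:
Executing turtle program step by step:
Start: pos=(0,-5), heading=45, pen down
PD: pen down
FD 11: (0,-5) -> (7.778,2.778) [heading=45, draw]
BK 12: (7.778,2.778) -> (-0.707,-5.707) [heading=45, draw]
FD 14: (-0.707,-5.707) -> (9.192,4.192) [heading=45, draw]
Final: pos=(9.192,4.192), heading=45, 3 segment(s) drawn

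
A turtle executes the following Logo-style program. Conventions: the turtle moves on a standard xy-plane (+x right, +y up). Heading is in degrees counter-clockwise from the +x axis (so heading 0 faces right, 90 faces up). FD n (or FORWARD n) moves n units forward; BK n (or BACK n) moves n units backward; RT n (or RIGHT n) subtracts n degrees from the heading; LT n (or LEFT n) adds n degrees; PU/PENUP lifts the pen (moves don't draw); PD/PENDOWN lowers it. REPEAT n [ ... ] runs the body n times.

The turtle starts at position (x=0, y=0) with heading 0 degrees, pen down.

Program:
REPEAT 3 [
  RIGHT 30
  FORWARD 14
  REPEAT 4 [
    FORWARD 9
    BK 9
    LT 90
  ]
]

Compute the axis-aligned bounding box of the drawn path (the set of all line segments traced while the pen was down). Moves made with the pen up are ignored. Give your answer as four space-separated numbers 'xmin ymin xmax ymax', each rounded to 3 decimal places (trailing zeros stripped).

Answer: 0 -42.124 28.124 0.794

Derivation:
Executing turtle program step by step:
Start: pos=(0,0), heading=0, pen down
REPEAT 3 [
  -- iteration 1/3 --
  RT 30: heading 0 -> 330
  FD 14: (0,0) -> (12.124,-7) [heading=330, draw]
  REPEAT 4 [
    -- iteration 1/4 --
    FD 9: (12.124,-7) -> (19.919,-11.5) [heading=330, draw]
    BK 9: (19.919,-11.5) -> (12.124,-7) [heading=330, draw]
    LT 90: heading 330 -> 60
    -- iteration 2/4 --
    FD 9: (12.124,-7) -> (16.624,0.794) [heading=60, draw]
    BK 9: (16.624,0.794) -> (12.124,-7) [heading=60, draw]
    LT 90: heading 60 -> 150
    -- iteration 3/4 --
    FD 9: (12.124,-7) -> (4.33,-2.5) [heading=150, draw]
    BK 9: (4.33,-2.5) -> (12.124,-7) [heading=150, draw]
    LT 90: heading 150 -> 240
    -- iteration 4/4 --
    FD 9: (12.124,-7) -> (7.624,-14.794) [heading=240, draw]
    BK 9: (7.624,-14.794) -> (12.124,-7) [heading=240, draw]
    LT 90: heading 240 -> 330
  ]
  -- iteration 2/3 --
  RT 30: heading 330 -> 300
  FD 14: (12.124,-7) -> (19.124,-19.124) [heading=300, draw]
  REPEAT 4 [
    -- iteration 1/4 --
    FD 9: (19.124,-19.124) -> (23.624,-26.919) [heading=300, draw]
    BK 9: (23.624,-26.919) -> (19.124,-19.124) [heading=300, draw]
    LT 90: heading 300 -> 30
    -- iteration 2/4 --
    FD 9: (19.124,-19.124) -> (26.919,-14.624) [heading=30, draw]
    BK 9: (26.919,-14.624) -> (19.124,-19.124) [heading=30, draw]
    LT 90: heading 30 -> 120
    -- iteration 3/4 --
    FD 9: (19.124,-19.124) -> (14.624,-11.33) [heading=120, draw]
    BK 9: (14.624,-11.33) -> (19.124,-19.124) [heading=120, draw]
    LT 90: heading 120 -> 210
    -- iteration 4/4 --
    FD 9: (19.124,-19.124) -> (11.33,-23.624) [heading=210, draw]
    BK 9: (11.33,-23.624) -> (19.124,-19.124) [heading=210, draw]
    LT 90: heading 210 -> 300
  ]
  -- iteration 3/3 --
  RT 30: heading 300 -> 270
  FD 14: (19.124,-19.124) -> (19.124,-33.124) [heading=270, draw]
  REPEAT 4 [
    -- iteration 1/4 --
    FD 9: (19.124,-33.124) -> (19.124,-42.124) [heading=270, draw]
    BK 9: (19.124,-42.124) -> (19.124,-33.124) [heading=270, draw]
    LT 90: heading 270 -> 0
    -- iteration 2/4 --
    FD 9: (19.124,-33.124) -> (28.124,-33.124) [heading=0, draw]
    BK 9: (28.124,-33.124) -> (19.124,-33.124) [heading=0, draw]
    LT 90: heading 0 -> 90
    -- iteration 3/4 --
    FD 9: (19.124,-33.124) -> (19.124,-24.124) [heading=90, draw]
    BK 9: (19.124,-24.124) -> (19.124,-33.124) [heading=90, draw]
    LT 90: heading 90 -> 180
    -- iteration 4/4 --
    FD 9: (19.124,-33.124) -> (10.124,-33.124) [heading=180, draw]
    BK 9: (10.124,-33.124) -> (19.124,-33.124) [heading=180, draw]
    LT 90: heading 180 -> 270
  ]
]
Final: pos=(19.124,-33.124), heading=270, 27 segment(s) drawn

Segment endpoints: x in {0, 4.33, 7.624, 10.124, 11.33, 12.124, 14.624, 16.624, 19.124, 19.124, 19.124, 19.124, 19.919, 23.624, 26.919, 28.124}, y in {-42.124, -33.124, -33.124, -33.124, -26.919, -24.124, -23.624, -19.124, -14.794, -14.624, -11.5, -11.33, -7, -2.5, 0, 0.794}
xmin=0, ymin=-42.124, xmax=28.124, ymax=0.794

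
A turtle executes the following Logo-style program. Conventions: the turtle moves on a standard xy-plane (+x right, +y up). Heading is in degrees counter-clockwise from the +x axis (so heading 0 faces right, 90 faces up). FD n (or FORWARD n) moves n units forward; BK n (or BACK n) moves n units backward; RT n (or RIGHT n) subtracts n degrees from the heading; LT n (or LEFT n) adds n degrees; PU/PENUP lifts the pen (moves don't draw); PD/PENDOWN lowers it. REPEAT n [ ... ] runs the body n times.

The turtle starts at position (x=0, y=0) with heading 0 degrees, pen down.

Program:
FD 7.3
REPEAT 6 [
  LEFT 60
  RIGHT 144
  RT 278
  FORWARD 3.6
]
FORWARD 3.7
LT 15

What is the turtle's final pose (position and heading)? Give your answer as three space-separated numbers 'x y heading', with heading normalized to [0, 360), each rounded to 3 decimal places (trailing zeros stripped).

Executing turtle program step by step:
Start: pos=(0,0), heading=0, pen down
FD 7.3: (0,0) -> (7.3,0) [heading=0, draw]
REPEAT 6 [
  -- iteration 1/6 --
  LT 60: heading 0 -> 60
  RT 144: heading 60 -> 276
  RT 278: heading 276 -> 358
  FD 3.6: (7.3,0) -> (10.898,-0.126) [heading=358, draw]
  -- iteration 2/6 --
  LT 60: heading 358 -> 58
  RT 144: heading 58 -> 274
  RT 278: heading 274 -> 356
  FD 3.6: (10.898,-0.126) -> (14.489,-0.377) [heading=356, draw]
  -- iteration 3/6 --
  LT 60: heading 356 -> 56
  RT 144: heading 56 -> 272
  RT 278: heading 272 -> 354
  FD 3.6: (14.489,-0.377) -> (18.069,-0.753) [heading=354, draw]
  -- iteration 4/6 --
  LT 60: heading 354 -> 54
  RT 144: heading 54 -> 270
  RT 278: heading 270 -> 352
  FD 3.6: (18.069,-0.753) -> (21.634,-1.254) [heading=352, draw]
  -- iteration 5/6 --
  LT 60: heading 352 -> 52
  RT 144: heading 52 -> 268
  RT 278: heading 268 -> 350
  FD 3.6: (21.634,-1.254) -> (25.18,-1.879) [heading=350, draw]
  -- iteration 6/6 --
  LT 60: heading 350 -> 50
  RT 144: heading 50 -> 266
  RT 278: heading 266 -> 348
  FD 3.6: (25.18,-1.879) -> (28.701,-2.628) [heading=348, draw]
]
FD 3.7: (28.701,-2.628) -> (32.32,-3.397) [heading=348, draw]
LT 15: heading 348 -> 3
Final: pos=(32.32,-3.397), heading=3, 8 segment(s) drawn

Answer: 32.32 -3.397 3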